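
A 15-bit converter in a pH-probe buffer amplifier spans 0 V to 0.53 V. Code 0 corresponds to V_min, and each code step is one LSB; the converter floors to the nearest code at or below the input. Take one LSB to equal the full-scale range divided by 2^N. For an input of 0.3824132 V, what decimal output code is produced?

V_FS = 0.53 V. LSB = 0.53 V / 2^15 ≈ 16.17 µV.
(V_in − V_min) × 2^15/range = (0.3824132 − (0)) × 32768/0.53 = 23643.237.
Floor → code = 23643.

23643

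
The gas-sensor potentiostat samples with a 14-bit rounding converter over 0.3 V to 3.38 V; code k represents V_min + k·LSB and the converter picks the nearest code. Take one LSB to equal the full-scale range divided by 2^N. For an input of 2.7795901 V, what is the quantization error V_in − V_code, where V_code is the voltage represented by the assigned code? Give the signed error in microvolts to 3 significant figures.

Span: 3.38 V − (0.3 V) = 3.08 V. LSB = 3.08 V / 2^14 ≈ 188.0 µV.
(V_in − V_min)/LSB = (2.7795901 − (0.3)) × 16384/3.08 = 13190.1312 → nearest code k = 13190.
V_code = V_min + k × range/2^14 = 0.3 + 13190 × 3.08/16384 = 2.7795654297 V.
e = 2.7795901 − (2.7795654297) = +24.7 µV.

+24.7 µV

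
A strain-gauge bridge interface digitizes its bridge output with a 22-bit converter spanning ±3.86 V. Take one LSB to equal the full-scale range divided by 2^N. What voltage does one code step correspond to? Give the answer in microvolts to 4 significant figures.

Span: 3.86 V − (-3.86 V) = 7.72 V.
Number of codes = 2^22 = 4194304.
LSB = 7.72 V ÷ 2^22 = 7.72/4194304 V = 1.841 µV.

1.841 µV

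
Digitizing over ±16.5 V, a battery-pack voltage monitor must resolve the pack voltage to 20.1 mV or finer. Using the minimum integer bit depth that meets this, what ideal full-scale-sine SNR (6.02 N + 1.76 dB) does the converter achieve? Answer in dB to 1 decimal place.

Full-scale range = 16.5 V − (-16.5 V) = 33 V.
Need 2^N ≥ 33 V / 20.1 mV = 1642 → N_min = 11.
SNR = 6.02 × 11 + 1.76 = 67.98 dB.

68.0 dB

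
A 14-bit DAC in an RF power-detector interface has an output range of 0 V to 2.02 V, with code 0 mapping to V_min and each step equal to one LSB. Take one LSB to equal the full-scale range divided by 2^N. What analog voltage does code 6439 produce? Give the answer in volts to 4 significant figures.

V_FS = 2.02 V. LSB = 2.02 V / 2^14.
V_out = V_min + code × LSB = 0 V + 6439 × 2.02 V / 16384
      = 0 + 0.793871 = 0.793871 V.

0.7939 V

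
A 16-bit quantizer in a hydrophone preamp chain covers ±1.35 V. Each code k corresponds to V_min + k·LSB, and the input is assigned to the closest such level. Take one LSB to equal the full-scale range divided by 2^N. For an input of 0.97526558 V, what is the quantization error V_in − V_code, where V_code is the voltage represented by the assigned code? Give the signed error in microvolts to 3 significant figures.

The full-scale span is 1.35 − (-1.35) = 2.7 V. LSB = 2.7 V / 2^16 ≈ 41.20 µV.
Position in LSBs: (0.97526558 − (-1.35)) × 65536/2.7 = 56440.2241; rounding gives k = 56440.
V_code = V_min + k × range/2^16 = -1.35 + 56440 × 2.7/65536 = 0.97525634766 V.
V_in − V_code = 0.97526558 − (0.97525634766) = +9.23 µV.

+9.23 µV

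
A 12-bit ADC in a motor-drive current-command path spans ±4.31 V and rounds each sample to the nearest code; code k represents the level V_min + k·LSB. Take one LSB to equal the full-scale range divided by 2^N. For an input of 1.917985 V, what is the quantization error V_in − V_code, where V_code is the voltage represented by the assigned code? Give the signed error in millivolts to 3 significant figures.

+0.793 mV

Full-scale range = 4.31 V − (-4.31 V) = 8.62 V. LSB = 8.62 V / 2^12 ≈ 2.104 mV.
(1.917985 − (-4.31)) / LSB = 6.227985 × 4096/8.62 = 2959.3766. Nearest integer: k = 2959.
V_code = -4.31 + (2959/4096) × 8.62 = 1.917192383 V.
V_in − V_code = 1.917985 − (1.917192383) = +0.793 mV.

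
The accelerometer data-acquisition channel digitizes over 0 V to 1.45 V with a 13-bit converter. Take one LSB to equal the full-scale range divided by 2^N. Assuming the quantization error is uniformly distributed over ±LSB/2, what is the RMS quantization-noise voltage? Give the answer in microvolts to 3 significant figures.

51.1 µV

Span = 1.45 V.
LSB = 1.45 V / 2^13 = 177.00 µV.
V_rms = LSB/√12 = 177.00 µV / √12 = 51.1 µV.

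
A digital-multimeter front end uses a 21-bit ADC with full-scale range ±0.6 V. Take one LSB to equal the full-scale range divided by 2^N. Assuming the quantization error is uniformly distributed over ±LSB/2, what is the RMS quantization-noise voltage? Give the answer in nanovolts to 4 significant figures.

165.2 nV

Full-scale range = 0.6 V − (-0.6 V) = 1.2 V.
Step size = 1.2/2097152 V = 0.572205 µV.
For a uniform distribution on [−LSB/2, +LSB/2], V_rms = LSB/√12 = 0.572205 µV/3.4641 = 165.2 nV.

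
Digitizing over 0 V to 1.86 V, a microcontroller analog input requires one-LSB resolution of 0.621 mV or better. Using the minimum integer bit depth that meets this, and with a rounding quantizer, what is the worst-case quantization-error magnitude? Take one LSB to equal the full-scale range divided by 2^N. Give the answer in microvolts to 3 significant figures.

227 µV

Range is 1.86 V.
Need 2^N ≥ 1.86 V / 0.621 mV = 2995 → N_min = 12.
One LSB is 1.86 V / 4096 = 454.10 µV.
Max error for round-to-nearest is LSB/2 = 227 µV.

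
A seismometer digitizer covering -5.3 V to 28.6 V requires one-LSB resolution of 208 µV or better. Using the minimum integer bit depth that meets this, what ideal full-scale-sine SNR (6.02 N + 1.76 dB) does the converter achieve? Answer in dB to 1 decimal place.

110.1 dB

Full-scale range = 28.6 V − (-5.3 V) = 33.9 V.
Need 2^N ≥ 33.9 V / 208 µV = 163000 → N_min = 18.
SNR = 6.02 × 18 + 1.76 = 110.12 dB.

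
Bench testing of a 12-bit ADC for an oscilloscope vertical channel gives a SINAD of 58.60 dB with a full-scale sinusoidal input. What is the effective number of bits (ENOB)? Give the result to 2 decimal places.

9.44 bits

(58.60 − 1.76) / 6.02 = 56.84/6.02 = 9.4419 effective bits.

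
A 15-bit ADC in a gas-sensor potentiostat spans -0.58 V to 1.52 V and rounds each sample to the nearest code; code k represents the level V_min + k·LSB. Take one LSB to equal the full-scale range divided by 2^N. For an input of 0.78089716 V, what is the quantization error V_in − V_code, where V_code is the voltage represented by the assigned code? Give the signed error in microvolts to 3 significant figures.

+11.5 µV

Span: 1.52 V − (-0.58 V) = 2.1 V. LSB = 2.1 V / 2^15 ≈ 64.09 µV.
(0.78089716 − (-0.58)) / LSB = 1.36089716 × 32768/2.1 = 21235.1801. Nearest integer: k = 21235.
V_code = V_min + k × range/2^15 = -0.58 + 21235 × 2.1/32768 = 0.78088562012 V.
Error = V_in − V_code = 0.78089716 − (0.78088562012) = +11.5 µV.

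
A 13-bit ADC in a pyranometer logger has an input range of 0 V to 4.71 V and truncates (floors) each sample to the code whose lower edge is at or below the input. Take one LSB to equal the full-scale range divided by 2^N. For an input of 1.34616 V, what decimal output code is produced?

Full-scale range = 4.71 V. LSB = 4.71 V / 2^13 ≈ 0.5750 mV.
V_in − V_min = 1.34616 − (0) = 1.34616 V.
Divide by LSB: 1.34616 × 8192/4.71 = 2341.3466.
Truncating gives code 2341.

2341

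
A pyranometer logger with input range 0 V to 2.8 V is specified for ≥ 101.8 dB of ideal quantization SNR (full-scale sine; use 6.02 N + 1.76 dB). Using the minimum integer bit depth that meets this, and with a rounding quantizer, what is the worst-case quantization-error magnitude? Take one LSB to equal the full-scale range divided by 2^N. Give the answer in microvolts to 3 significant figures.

V_FS = 2.8 V.
N ≥ (101.8 − 1.76)/6.02 = 16.618 → N_min = 17.
One LSB is 2.8 V / 131072 = 21.362 µV.
Max error for round-to-nearest is LSB/2 = 10.7 µV.

10.7 µV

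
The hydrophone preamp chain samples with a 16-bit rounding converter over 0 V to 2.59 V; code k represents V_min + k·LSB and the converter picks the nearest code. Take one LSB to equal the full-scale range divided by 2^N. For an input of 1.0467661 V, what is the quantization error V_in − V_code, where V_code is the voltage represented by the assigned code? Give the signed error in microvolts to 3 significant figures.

−7.12 µV

Span = 2.59 V. LSB = 2.59 V / 2^16 ≈ 39.52 µV.
Position in LSBs: (1.0467661 − (0)) × 65536/2.59 = 26486.8197; rounding gives k = 26487.
V_code = V_min + k × range/2^16 = 0 + 26487 × 2.59/65536 = 1.0467732239 V.
Error = V_in − V_code = 1.0467661 − (1.0467732239) = −7.12 µV.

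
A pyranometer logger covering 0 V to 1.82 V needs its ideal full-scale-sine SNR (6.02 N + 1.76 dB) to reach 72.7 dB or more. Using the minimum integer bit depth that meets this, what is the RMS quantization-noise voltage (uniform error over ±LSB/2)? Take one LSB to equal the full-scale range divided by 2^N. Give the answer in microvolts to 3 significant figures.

128 µV

V_FS = 1.82 V.
Required N = ⌈(72.7 − 1.76)/6.02⌉ = ⌈11.784⌉ = 12.
LSB = 1.82 V / 2^12 = 444.34 µV.
RMS noise = LSB/√12 = 128 µV.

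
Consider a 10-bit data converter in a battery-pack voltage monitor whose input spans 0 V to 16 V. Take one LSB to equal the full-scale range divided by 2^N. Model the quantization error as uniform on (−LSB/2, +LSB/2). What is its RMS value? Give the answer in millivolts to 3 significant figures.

V_FS = 16 V.
Step size = 16/1024 V = 15.625 mV.
For a uniform distribution on [−LSB/2, +LSB/2], V_rms = LSB/√12 = 15.625 mV/3.4641 = 4.51 mV.

4.51 mV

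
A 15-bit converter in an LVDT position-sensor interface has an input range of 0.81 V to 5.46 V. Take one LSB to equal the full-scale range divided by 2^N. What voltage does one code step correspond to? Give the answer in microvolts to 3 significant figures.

Range = 5.46 − (0.81) = 4.65 V.
2^15 = 32768 levels.
LSB = 4.65 V / 2^15 = 142 µV.

142 µV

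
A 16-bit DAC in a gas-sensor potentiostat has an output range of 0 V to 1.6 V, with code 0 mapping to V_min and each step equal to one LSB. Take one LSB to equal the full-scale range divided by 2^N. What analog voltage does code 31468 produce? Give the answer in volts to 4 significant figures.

0.7683 V

Full-scale range = 1.6 V. LSB = 1.6 V / 2^16.
V_out = 0 + 31468 × (1.6/65536) V
      = 0 + 0.768262 = 0.768262 V.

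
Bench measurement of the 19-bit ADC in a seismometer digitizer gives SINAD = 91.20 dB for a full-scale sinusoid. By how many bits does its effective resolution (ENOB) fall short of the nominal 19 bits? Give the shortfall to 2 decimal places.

4.14 bits

Effective bits = (91.20 − 1.76)/6.02 = 14.8571.
Lost resolution: 19 − 14.8571 = 4.1429 bits.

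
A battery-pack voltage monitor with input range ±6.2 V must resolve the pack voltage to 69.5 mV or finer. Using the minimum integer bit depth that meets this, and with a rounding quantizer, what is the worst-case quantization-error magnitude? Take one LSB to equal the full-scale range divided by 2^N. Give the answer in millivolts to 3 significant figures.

24.2 mV

Range = 6.2 − (-6.2) = 12.4 V.
Levels needed ≥ 12.4/69.5 mV = 178.4. 2^8 = 256 suffices, so N_min = 8.
LSB = 12.4 V ÷ 2^8 = 12.4/256 V = 48.438 mV.
Half an LSB is 24.2 mV.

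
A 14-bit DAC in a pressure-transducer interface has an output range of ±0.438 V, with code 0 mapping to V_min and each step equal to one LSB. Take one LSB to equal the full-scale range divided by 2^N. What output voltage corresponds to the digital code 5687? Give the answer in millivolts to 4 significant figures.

Range = 0.438 − (-0.438) = 0.876 V. LSB = 0.876 V / 2^14.
Output = V_min + (5687/16384) × range = -0.438 + 0.347107 × 0.876 V
      = -0.438 V + 0.304066 V = -0.133934 V.

-133.9 mV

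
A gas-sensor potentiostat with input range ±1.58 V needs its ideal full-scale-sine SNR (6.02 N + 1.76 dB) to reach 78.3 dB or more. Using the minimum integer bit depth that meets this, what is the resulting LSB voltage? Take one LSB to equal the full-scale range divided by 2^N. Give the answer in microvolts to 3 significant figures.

386 µV

Full-scale range = 1.58 V − (-1.58 V) = 3.16 V.
6.02 N + 1.76 ≥ 78.3 gives N ≥ 12.714, so the minimum integer is 13.
Step size = 3.16/8192 V = 386 µV.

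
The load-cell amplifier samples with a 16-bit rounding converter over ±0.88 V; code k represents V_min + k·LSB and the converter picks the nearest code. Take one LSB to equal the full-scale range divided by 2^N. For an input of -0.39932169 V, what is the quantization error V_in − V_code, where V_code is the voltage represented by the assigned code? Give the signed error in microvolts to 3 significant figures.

Full-scale range = 0.88 V − (-0.88 V) = 1.76 V. LSB = 1.76 V / 2^16 ≈ 26.86 µV.
(-0.39932169 − (-0.88)) / LSB = 0.48067831 × 65536/1.76 = 17898.7123. Nearest integer: k = 17899.
V_code = V_min + k × range/2^16 = -0.88 + 17899 × 1.76/65536 = -0.39931396484 V.
V_in − V_code = -0.39932169 − (-0.39931396484) = −7.73 µV.

−7.73 µV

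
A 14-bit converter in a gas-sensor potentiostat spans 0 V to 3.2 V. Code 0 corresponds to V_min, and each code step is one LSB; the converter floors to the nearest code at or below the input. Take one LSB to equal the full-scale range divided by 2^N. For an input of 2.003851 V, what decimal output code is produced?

Full-scale range = 3.2 V. LSB = 3.2 V / 2^14 ≈ 195.3 µV.
code = ⌊(V_in − V_min)/LSB⌋ = ⌊(V_in − V_min) × 2^14 / range⌋
     = ⌊(2.003851 − (0)) × 16384 / 3.2⌋ = ⌊2.003851 × 16384/3.2⌋
     = ⌊10259.717⌋ = 10259.

10259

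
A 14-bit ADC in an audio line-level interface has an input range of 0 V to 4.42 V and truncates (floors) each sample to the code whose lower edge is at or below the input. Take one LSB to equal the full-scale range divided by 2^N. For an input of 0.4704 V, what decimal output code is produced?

1743

Range is 4.42 V. LSB = 4.42 V / 2^14 ≈ 269.8 µV.
(V_in − V_min) × 2^14/range = (0.4704 − (0)) × 16384/4.42 = 1743.673.
Floor → code = 1743.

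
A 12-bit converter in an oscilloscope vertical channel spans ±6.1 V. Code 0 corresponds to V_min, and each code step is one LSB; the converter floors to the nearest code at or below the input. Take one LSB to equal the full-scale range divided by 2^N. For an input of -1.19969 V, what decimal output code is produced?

1645

Range = 6.1 − (-6.1) = 12.2 V. LSB = 12.2 V / 2^12 ≈ 2.979 mV.
code = ⌊(V_in − V_min)/LSB⌋ = ⌊(V_in − V_min) × 2^12 / range⌋
     = ⌊(-1.19969 − (-6.1)) × 4096 / 12.2⌋ = ⌊4.90031 × 4096/12.2⌋
     = ⌊1645.219⌋ = 1645.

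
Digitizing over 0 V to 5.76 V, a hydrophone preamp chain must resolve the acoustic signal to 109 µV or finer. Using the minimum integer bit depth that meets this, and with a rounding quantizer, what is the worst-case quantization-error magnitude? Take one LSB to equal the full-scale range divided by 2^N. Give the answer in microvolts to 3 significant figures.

43.9 µV

V_FS = 5.76 V.
5.76 V / 109 µV = 52840. Since 2^15 = 32768 and 2^16 = 65536, N = 16.
Step size = 5.76/65536 V = 87.891 µV.
Half an LSB is 43.9 µV.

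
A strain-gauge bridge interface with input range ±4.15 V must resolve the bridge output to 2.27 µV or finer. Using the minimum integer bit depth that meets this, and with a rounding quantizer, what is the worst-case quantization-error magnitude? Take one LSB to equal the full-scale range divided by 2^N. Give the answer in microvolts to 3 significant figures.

0.989 µV

The full-scale span is 4.15 − (-4.15) = 8.3 V.
Need 2^N ≥ 8.3 V / 2.27 µV = 3.656e6 → N_min = 22.
One LSB is 8.3 V / 4194304 = 1.9789 µV.
|e|_max = LSB/2 = 0.989 µV.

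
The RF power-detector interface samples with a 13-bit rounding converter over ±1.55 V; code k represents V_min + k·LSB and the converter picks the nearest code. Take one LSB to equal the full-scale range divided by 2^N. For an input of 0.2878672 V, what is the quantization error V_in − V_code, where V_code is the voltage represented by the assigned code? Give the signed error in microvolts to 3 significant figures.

Full-scale range = 1.55 V − (-1.55 V) = 3.1 V. LSB = 3.1 V / 2^13 ≈ 378.4 µV.
Position in LSBs: (0.2878672 − (-1.55)) × 8192/3.1 = 4856.7123; rounding gives k = 4857.
Reconstructed level: -1.55 + 4857 × 3.1/8192 V = 0.2879760742 V.
Error = V_in − V_code = 0.2878672 − (0.2879760742) = −109 µV.

−109 µV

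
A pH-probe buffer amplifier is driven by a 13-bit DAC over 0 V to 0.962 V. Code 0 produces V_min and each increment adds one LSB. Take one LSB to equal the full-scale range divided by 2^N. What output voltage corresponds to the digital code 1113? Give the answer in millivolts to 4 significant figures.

Range is 0.962 V. LSB = 0.962 V / 2^13.
Output = V_min + (1113/8192) × range = 0 + 0.135864 × 0.962 V
      = 0 V + 0.130701 V = 0.130701 V.

130.7 mV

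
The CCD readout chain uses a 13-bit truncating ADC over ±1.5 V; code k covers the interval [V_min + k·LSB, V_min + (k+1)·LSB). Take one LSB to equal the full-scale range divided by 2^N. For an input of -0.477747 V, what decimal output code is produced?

2791

Span: 1.5 V − (-1.5 V) = 3 V. LSB = 3 V / 2^13 ≈ 366.2 µV.
(V_in − V_min) × 2^13/range = (-0.477747 − (-1.5)) × 8192/3 = 2791.432.
Floor → code = 2791.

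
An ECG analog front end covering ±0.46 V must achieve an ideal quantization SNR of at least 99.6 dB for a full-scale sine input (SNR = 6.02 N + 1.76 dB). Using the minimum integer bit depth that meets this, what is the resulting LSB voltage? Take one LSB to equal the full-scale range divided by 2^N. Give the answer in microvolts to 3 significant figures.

Span: 0.46 V − (-0.46 V) = 0.92 V.
6.02 N + 1.76 ≥ 99.6 gives N ≥ 16.252, so the minimum integer is 17.
Step size = 0.92/131072 V = 7.02 µV.

7.02 µV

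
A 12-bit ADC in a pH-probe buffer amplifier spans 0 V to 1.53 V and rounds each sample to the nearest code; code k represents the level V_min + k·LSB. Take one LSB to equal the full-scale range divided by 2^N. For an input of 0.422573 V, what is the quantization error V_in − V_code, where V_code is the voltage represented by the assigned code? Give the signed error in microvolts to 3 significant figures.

Range is 1.53 V. LSB = 1.53 V / 2^12 ≈ 373.5 µV.
(0.422573 − (0)) / LSB = 0.422573 × 4096/1.53 = 1131.2804. Nearest integer: k = 1131.
V_code = 0 + (1131/4096) × 1.53 = 0.4224682617 V.
V_in − V_code = 0.422573 − (0.4224682617) = +105 µV.

+105 µV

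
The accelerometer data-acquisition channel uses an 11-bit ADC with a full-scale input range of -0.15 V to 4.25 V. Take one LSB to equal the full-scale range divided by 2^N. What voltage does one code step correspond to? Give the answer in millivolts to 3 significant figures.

Range = 4.25 − (-0.15) = 4.4 V.
There are 2^11 = 2048 steps.
LSB = 4.4 V / 2^11 = 2.15 mV.

2.15 mV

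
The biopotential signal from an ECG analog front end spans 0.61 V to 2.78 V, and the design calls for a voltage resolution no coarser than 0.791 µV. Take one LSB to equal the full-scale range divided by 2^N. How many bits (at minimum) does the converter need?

22 bits

Span: 2.78 V − (0.61 V) = 2.17 V.
2.17 V / 0.791 µV = 2.743e6. Since 2^21 = 2097152 and 2^22 = 4194304, N = 22.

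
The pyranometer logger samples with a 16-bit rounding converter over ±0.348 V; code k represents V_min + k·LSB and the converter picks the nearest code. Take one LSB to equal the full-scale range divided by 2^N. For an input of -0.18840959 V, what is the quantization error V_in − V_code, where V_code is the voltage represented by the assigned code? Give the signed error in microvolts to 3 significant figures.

Range = 0.348 − (-0.348) = 0.696 V. LSB = 0.696 V / 2^16 ≈ 10.62 µV.
(-0.18840959 − (-0.348)) / LSB = 0.15959041 × 65536/0.696 = 15027.1798. Nearest integer: k = 15027.
V_code = -0.348 + (15027/65536) × 0.696 = -0.18841149902 V.
e = -0.18840959 − (-0.18841149902) = +1.91 µV.

+1.91 µV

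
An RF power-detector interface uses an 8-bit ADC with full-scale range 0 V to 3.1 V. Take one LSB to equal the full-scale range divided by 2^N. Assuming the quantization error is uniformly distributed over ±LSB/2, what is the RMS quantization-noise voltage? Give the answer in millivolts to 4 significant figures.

3.496 mV

Span = 3.1 V.
LSB = 3.1 V ÷ 2^8 = 3.1/256 V = 12.1094 mV.
For a uniform distribution on [−LSB/2, +LSB/2], V_rms = LSB/√12 = 12.1094 mV/3.4641 = 3.496 mV.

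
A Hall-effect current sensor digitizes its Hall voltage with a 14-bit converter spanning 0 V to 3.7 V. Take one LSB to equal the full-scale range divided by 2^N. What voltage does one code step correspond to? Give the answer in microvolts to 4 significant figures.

V_FS = 3.7 V.
Number of codes = 2^14 = 16384.
One LSB is 3.7 V / 16384 = 225.8 µV.

225.8 µV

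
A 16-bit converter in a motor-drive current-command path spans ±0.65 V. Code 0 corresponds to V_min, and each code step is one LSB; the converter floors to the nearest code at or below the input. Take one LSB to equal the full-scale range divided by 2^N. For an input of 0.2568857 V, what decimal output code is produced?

45718

Range = 0.65 − (-0.65) = 1.3 V. LSB = 1.3 V / 2^16 ≈ 19.84 µV.
code = ⌊(V_in − V_min)/LSB⌋ = ⌊(V_in − V_min) × 2^16 / range⌋
     = ⌊(0.2568857 − (-0.65)) × 65536 / 1.3⌋ = ⌊0.9068857 × 65536/1.3⌋
     = ⌊45718.201⌋ = 45718.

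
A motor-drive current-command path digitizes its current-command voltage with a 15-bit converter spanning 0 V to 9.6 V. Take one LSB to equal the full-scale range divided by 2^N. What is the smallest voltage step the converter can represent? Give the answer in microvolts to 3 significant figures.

Full-scale range = 9.6 V.
Number of codes = 2^15 = 32768.
LSB = 9.6 V ÷ 2^15 = 9.6/32768 V = 293 µV.

293 µV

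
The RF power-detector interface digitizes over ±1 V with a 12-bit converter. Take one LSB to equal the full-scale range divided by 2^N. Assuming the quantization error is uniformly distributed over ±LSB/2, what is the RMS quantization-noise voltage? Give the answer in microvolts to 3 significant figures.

The full-scale span is 1 − (-1) = 2 V.
LSB = 2 V / 2^12 = 488.28 µV.
For a uniform distribution on [−LSB/2, +LSB/2], V_rms = LSB/√12 = 488.28 µV/3.4641 = 141 µV.

141 µV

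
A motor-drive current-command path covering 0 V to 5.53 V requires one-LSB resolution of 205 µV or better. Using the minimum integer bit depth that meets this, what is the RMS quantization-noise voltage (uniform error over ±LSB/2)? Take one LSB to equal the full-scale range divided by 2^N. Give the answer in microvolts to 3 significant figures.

48.7 µV

V_FS = 5.53 V.
Need 2^N ≥ 5.53 V / 205 µV = 26980 → N_min = 15.
One LSB is 5.53 V / 32768 = 168.76 µV.
RMS noise = LSB/√12 = 48.7 µV.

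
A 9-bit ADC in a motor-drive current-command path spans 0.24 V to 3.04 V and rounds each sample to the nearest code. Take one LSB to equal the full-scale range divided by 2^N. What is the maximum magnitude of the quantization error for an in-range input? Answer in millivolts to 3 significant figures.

The full-scale span is 3.04 − (0.24) = 2.8 V.
LSB = 2.8 V / 2^9 = 5.4688 mV.
|e|_max = LSB/2 = 2.73 mV.

2.73 mV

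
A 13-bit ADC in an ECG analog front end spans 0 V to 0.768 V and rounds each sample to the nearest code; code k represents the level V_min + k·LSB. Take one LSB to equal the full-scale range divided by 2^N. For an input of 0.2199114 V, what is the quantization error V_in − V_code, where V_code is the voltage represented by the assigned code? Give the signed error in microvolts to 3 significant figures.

Full-scale range = 0.768 V. LSB = 0.768 V / 2^13 ≈ 93.75 µV.
Position in LSBs: (0.2199114 − (0)) × 8192/0.768 = 2345.7216; rounding gives k = 2346.
V_code = 0 + (2346/8192) × 0.768 = 0.2199375000 V.
Error = V_in − V_code = 0.2199114 − (0.2199375000) = −26.1 µV.

−26.1 µV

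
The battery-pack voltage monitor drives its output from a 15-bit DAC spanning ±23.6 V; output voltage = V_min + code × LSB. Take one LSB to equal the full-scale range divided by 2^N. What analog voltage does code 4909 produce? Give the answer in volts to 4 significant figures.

Full-scale range = 23.6 V − (-23.6 V) = 47.2 V. LSB = 47.2 V / 2^15.
V_out = V_min + code × LSB = -23.6 V + 4909 × 47.2 V / 32768
      = -23.6 V + 7.07107 V = -16.5289 V.

-16.53 V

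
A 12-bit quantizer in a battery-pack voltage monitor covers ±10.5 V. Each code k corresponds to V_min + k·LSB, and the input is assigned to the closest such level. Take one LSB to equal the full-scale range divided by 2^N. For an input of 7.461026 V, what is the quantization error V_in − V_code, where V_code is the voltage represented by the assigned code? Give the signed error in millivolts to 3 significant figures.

+1.31 mV

Range = 10.5 − (-10.5) = 21 V. LSB = 21 V / 2^12 ≈ 5.127 mV.
Position in LSBs: (7.461026 − (-10.5)) × 4096/21 = 3503.2554; rounding gives k = 3503.
V_code = -10.5 + (3503/4096) × 21 = 7.459716797 V.
Error = V_in − V_code = 7.461026 − (7.459716797) = +1.31 mV.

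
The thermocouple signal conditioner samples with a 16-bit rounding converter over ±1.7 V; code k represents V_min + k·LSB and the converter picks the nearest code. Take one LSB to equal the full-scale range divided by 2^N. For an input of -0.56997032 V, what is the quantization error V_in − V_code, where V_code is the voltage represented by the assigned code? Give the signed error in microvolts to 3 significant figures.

−17.9 µV

Range = 1.7 − (-1.7) = 3.4 V. LSB = 3.4 V / 2^16 ≈ 51.88 µV.
Position in LSBs: (-0.56997032 − (-1.7)) × 65536/3.4 = 21781.6544; rounding gives k = 21782.
Reconstructed level: -1.7 + 21782 × 3.4/65536 V = -0.56995239258 V.
V_in − V_code = -0.56997032 − (-0.56995239258) = −17.9 µV.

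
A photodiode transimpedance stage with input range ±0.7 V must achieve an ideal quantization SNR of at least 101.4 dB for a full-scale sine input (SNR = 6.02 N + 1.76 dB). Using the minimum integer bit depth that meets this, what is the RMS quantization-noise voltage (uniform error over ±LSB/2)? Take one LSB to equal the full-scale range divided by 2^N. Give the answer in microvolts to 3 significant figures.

3.08 µV

Range = 0.7 − (-0.7) = 1.4 V.
6.02 N + 1.76 ≥ 101.4 gives N ≥ 16.551, so the minimum integer is 17.
Step size = 1.4/131072 V = 10.681 µV.
V_rms = LSB/√12 = 3.08 µV.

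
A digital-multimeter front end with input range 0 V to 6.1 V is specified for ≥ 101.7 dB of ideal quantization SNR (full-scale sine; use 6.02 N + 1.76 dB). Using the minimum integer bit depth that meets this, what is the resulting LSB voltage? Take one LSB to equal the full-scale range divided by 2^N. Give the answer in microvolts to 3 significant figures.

46.5 µV

V_FS = 6.1 V.
N ≥ (101.7 − 1.76)/6.02 = 16.601 → N_min = 17.
Step size = 6.1/131072 V = 46.5 µV.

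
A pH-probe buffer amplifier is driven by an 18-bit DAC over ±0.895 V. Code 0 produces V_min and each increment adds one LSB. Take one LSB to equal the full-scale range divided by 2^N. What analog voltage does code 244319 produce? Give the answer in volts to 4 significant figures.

Full-scale range = 0.895 V − (-0.895 V) = 1.79 V. LSB = 1.79 V / 2^18.
V_out = -0.895 + 244319 × (1.79/262144) V
      = -0.895 + 1.66829 = 0.773285 V.

0.7733 V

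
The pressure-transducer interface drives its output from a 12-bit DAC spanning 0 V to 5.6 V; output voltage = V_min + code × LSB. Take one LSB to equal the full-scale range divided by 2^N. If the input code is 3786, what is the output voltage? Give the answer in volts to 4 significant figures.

Full-scale range = 5.6 V. LSB = 5.6 V / 2^12.
V_out = V_min + code × LSB = 0 V + 3786 × 5.6 V / 4096
      = 0 + 5.17617 = 5.17617 V.

5.176 V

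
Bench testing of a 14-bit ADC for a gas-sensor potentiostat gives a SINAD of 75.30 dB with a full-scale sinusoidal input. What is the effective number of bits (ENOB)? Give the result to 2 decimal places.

(75.30 − 1.76) / 6.02 = 73.54/6.02 = 12.2159 effective bits.

12.22 bits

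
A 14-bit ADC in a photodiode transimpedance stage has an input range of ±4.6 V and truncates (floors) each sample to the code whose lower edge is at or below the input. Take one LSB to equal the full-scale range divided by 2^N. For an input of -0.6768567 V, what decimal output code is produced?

The full-scale span is 4.6 − (-4.6) = 9.2 V. LSB = 9.2 V / 2^14 ≈ 0.5615 mV.
V_in − V_min = -0.6768567 − (-4.6) = 3.9231433 V.
Divide by LSB: 3.9231433 × 16384/9.2 = 6986.6065.
Truncating gives code 6986.

6986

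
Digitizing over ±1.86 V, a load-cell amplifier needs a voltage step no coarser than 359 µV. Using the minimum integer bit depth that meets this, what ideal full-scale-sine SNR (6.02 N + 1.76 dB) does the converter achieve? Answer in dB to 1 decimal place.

86.0 dB

The full-scale span is 1.86 − (-1.86) = 3.72 V.
Required number of levels: 3.72/359 µV = 10362; smallest N with 2^N ≥ that is 14.
Ideal SNR at N = 14: 6.02·14 + 1.76 = 86.0 dB.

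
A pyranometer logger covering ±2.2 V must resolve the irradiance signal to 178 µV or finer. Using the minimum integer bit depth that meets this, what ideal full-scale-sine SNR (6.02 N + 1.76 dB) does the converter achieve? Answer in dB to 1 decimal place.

92.1 dB

Range = 2.2 − (-2.2) = 4.4 V.
4.4 V / 178 µV = 24720. Since 2^14 = 16384 and 2^15 = 32768, N = 15.
SNR = 6.02 × 15 + 1.76 = 92.06 dB.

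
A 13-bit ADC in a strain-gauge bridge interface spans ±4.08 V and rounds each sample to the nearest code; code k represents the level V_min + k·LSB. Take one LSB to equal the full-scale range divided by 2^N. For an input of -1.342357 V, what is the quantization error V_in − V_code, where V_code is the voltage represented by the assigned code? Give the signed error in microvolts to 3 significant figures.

+377 µV

Range = 4.08 − (-4.08) = 8.16 V. LSB = 8.16 V / 2^13 ≈ 0.9961 mV.
Position in LSBs: (-1.342357 − (-4.08)) × 8192/8.16 = 2748.3789; rounding gives k = 2748.
V_code = -4.08 + (2748/8192) × 8.16 = -1.342734375 V.
Error = V_in − V_code = -1.342357 − (-1.342734375) = +377 µV.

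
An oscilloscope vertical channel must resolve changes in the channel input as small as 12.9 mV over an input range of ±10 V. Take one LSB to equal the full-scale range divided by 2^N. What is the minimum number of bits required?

11 bits

Full-scale range = 10 V − (-10 V) = 20 V.
Levels needed ≥ 20/12.9 mV = 1550. 2^11 = 2048 suffices, so N_min = 11.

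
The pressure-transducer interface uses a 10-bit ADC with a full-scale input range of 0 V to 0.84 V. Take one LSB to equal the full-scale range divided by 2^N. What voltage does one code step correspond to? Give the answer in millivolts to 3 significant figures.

0.820 mV

Range is 0.84 V.
2^10 = 1024 levels.
One LSB is 0.84 V / 1024 = 0.820 mV.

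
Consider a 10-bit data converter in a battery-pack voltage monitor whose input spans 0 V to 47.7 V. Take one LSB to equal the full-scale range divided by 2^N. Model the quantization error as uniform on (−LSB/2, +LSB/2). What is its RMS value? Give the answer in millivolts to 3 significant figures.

V_FS = 47.7 V.
LSB = 47.7 V / 2^10 = 46.582 mV.
σ_q = LSB/√12 = 46.582 mV/3.4641 = 13.4 mV.

13.4 mV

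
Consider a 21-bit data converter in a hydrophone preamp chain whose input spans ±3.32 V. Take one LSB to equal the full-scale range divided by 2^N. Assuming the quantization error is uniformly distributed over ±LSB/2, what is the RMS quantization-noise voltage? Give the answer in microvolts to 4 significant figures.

0.9140 µV

Full-scale range = 3.32 V − (-3.32 V) = 6.64 V.
LSB = 6.64 V / 2^21 = 3.16620 µV.
For a uniform distribution on [−LSB/2, +LSB/2], V_rms = LSB/√12 = 3.16620 µV/3.4641 = 0.9140 µV.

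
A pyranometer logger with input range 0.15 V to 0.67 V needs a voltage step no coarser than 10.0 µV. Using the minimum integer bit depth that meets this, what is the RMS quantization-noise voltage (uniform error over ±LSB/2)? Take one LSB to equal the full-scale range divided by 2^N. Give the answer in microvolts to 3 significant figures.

2.29 µV

Range = 0.67 − (0.15) = 0.52 V.
Levels needed ≥ 0.52/10.0 µV = 52000. 2^16 = 65536 suffices, so N_min = 16.
Step size = 0.52/65536 V = 7.9346 µV.
V_rms = LSB/√12 = 2.29 µV.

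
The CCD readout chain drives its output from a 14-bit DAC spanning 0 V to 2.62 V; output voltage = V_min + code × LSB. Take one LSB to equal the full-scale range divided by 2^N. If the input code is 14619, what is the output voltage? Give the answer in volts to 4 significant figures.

2.338 V

Full-scale range = 2.62 V. LSB = 2.62 V / 2^14.
V_out = V_min + code × LSB = 0 V + 14619 × 2.62 V / 16384
      = 0 V + 2.33776 V = 2.33776 V.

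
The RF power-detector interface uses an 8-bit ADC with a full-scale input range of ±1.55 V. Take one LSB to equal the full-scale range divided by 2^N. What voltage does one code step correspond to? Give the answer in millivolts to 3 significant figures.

12.1 mV

Range = 1.55 − (-1.55) = 3.1 V.
2^8 = 256 levels.
One LSB is 3.1 V / 256 = 12.1 mV.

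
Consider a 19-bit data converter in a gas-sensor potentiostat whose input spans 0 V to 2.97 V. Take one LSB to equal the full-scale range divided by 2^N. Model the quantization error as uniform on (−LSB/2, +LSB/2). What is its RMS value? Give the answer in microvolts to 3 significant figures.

Range is 2.97 V.
LSB = 2.97 V ÷ 2^19 = 2.97/524288 V = 5.6648 µV.
For a uniform distribution on [−LSB/2, +LSB/2], V_rms = LSB/√12 = 5.6648 µV/3.4641 = 1.64 µV.

1.64 µV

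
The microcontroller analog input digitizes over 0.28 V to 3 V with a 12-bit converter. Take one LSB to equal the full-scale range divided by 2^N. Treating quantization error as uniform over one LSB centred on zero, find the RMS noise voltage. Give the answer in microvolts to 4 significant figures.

The full-scale span is 3 − (0.28) = 2.72 V.
LSB = 2.72 V / 2^12 = 0.664063 mV.
For a uniform distribution on [−LSB/2, +LSB/2], V_rms = LSB/√12 = 0.664063 mV/3.4641 = 191.7 µV.

191.7 µV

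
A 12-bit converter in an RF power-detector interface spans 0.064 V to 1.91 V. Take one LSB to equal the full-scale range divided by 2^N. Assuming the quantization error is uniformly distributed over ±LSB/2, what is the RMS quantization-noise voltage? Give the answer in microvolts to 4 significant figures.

The full-scale span is 1.91 − (0.064) = 1.846 V.
Step size = 1.846/4096 V = 450.684 µV.
For a uniform distribution on [−LSB/2, +LSB/2], V_rms = LSB/√12 = 450.684 µV/3.4641 = 130.1 µV.

130.1 µV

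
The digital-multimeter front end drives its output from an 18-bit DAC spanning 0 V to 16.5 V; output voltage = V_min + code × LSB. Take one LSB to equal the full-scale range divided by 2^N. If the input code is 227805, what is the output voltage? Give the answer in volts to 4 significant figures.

Full-scale range = 16.5 V. LSB = 16.5 V / 2^18.
Output = V_min + (227805/262144) × range = 0 + 0.869007 × 16.5 V
      = 0 + 14.3386 = 14.3386 V.

14.34 V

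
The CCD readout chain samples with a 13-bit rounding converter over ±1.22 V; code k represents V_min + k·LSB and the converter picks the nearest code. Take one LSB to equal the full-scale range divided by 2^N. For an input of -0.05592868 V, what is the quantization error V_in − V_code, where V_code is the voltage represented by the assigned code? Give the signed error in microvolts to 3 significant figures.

+67.4 µV

Span: 1.22 V − (-1.22 V) = 2.44 V. LSB = 2.44 V / 2^13 ≈ 297.9 µV.
Position in LSBs: (-0.05592868 − (-1.22)) × 8192/2.44 = 3908.2263; rounding gives k = 3908.
Reconstructed level: -1.22 + 3908 × 2.44/8192 V = -0.05599609375 V.
V_in − V_code = -0.05592868 − (-0.05599609375) = +67.4 µV.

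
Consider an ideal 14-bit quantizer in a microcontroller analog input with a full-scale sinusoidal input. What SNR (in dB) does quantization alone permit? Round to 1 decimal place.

For an ideal N-bit converter with full-scale sine input, SNR = 6.02 N + 1.76 dB. SNR = 6.02 × 14 + 1.76 = 84.28 + 1.76 = 86.04 dB.

86.0 dB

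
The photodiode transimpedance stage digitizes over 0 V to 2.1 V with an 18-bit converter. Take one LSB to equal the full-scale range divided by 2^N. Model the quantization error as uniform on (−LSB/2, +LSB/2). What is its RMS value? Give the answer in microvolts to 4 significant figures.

2.313 µV

Full-scale range = 2.1 V.
LSB = 2.1 V ÷ 2^18 = 2.1/262144 V = 8.01086 µV.
V_rms = LSB/√12 = 8.01086 µV / √12 = 2.313 µV.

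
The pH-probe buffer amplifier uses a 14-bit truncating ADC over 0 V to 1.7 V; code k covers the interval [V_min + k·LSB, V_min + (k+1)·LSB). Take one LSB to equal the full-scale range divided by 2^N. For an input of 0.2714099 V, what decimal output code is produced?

Range is 1.7 V. LSB = 1.7 V / 2^14 ≈ 103.8 µV.
V_in − V_min = 0.2714099 − (0) = 0.2714099 V.
Divide by LSB: 0.2714099 × 16384/1.7 = 2615.7528.
Truncating gives code 2615.

2615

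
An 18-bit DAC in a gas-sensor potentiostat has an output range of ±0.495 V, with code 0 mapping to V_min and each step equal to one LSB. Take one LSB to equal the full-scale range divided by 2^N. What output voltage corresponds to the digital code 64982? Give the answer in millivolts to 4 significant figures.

-249.6 mV

The full-scale span is 0.495 − (-0.495) = 0.99 V. LSB = 0.99 V / 2^18.
Output = V_min + (64982/262144) × range = -0.495 + 0.247887 × 0.99 V
      = -0.495 V + 0.245408 V = -0.249592 V.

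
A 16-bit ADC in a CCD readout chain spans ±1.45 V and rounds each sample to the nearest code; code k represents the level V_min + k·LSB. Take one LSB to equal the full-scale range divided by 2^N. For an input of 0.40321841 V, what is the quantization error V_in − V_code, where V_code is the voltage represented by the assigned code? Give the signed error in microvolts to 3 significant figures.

+7.96 µV

Full-scale range = 1.45 V − (-1.45 V) = 2.9 V. LSB = 2.9 V / 2^16 ≈ 44.25 µV.
Position in LSBs: (0.40321841 − (-1.45)) × 65536/2.9 = 41880.1799; rounding gives k = 41880.
Reconstructed level: -1.45 + 41880 × 2.9/65536 V = 0.40321044922 V.
V_in − V_code = 0.40321841 − (0.40321044922) = +7.96 µV.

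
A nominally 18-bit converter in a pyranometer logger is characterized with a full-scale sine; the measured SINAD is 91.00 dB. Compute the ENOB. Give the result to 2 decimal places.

ENOB = (SINAD − 1.76) / 6.02 = (91.00 − 1.76) / 6.02 = 89.24 / 6.02 = 14.8239.

14.82 bits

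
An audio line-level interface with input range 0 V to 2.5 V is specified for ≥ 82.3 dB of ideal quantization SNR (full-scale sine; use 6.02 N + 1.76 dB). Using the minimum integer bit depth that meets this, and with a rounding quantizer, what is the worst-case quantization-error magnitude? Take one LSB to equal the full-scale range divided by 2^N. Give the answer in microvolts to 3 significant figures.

Span = 2.5 V.
Required N = ⌈(82.3 − 1.76)/6.02⌉ = ⌈13.379⌉ = 14.
LSB = 2.5 V / 2^14 = 152.59 µV.
|e|_max = LSB/2 = 76.3 µV.

76.3 µV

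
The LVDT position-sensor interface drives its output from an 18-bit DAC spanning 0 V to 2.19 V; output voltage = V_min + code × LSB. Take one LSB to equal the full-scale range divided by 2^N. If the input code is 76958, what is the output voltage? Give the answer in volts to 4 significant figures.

0.6429 V

Span = 2.19 V. LSB = 2.19 V / 2^18.
Output = V_min + (76958/262144) × range = 0 + 0.293571 × 2.19 V
      = 0 V + 0.642922 V = 0.642922 V.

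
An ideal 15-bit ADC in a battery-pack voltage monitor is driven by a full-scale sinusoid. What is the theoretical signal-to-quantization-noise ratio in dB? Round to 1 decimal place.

92.1 dB

SNR = 6.02·15 + 1.76 = 92.06 dB.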